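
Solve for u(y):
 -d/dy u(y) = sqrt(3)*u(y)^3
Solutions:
 u(y) = -sqrt(2)*sqrt(-1/(C1 - sqrt(3)*y))/2
 u(y) = sqrt(2)*sqrt(-1/(C1 - sqrt(3)*y))/2


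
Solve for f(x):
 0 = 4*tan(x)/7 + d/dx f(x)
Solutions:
 f(x) = C1 + 4*log(cos(x))/7


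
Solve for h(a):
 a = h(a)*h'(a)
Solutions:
 h(a) = -sqrt(C1 + a^2)
 h(a) = sqrt(C1 + a^2)


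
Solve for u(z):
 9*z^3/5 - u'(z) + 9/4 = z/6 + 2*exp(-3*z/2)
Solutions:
 u(z) = C1 + 9*z^4/20 - z^2/12 + 9*z/4 + 4*exp(-3*z/2)/3


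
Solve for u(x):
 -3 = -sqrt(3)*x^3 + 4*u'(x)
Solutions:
 u(x) = C1 + sqrt(3)*x^4/16 - 3*x/4


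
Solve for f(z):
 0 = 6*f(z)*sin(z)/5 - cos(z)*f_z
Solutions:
 f(z) = C1/cos(z)^(6/5)


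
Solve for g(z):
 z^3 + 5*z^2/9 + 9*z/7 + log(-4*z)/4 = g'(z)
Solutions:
 g(z) = C1 + z^4/4 + 5*z^3/27 + 9*z^2/14 + z*log(-z)/4 + z*(-1 + 2*log(2))/4


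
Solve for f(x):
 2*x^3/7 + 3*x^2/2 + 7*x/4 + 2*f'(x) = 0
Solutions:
 f(x) = C1 - x^4/28 - x^3/4 - 7*x^2/16


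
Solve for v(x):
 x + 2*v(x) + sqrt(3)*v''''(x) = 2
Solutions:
 v(x) = -x/2 + (C1*sin(2^(3/4)*3^(7/8)*x/6) + C2*cos(2^(3/4)*3^(7/8)*x/6))*exp(-2^(3/4)*3^(7/8)*x/6) + (C3*sin(2^(3/4)*3^(7/8)*x/6) + C4*cos(2^(3/4)*3^(7/8)*x/6))*exp(2^(3/4)*3^(7/8)*x/6) + 1


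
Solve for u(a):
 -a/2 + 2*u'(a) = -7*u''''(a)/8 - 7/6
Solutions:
 u(a) = C1 + C4*exp(-2*2^(1/3)*7^(2/3)*a/7) + a^2/8 - 7*a/12 + (C2*sin(2^(1/3)*sqrt(3)*7^(2/3)*a/7) + C3*cos(2^(1/3)*sqrt(3)*7^(2/3)*a/7))*exp(2^(1/3)*7^(2/3)*a/7)


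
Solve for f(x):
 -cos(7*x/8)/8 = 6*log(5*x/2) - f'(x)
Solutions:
 f(x) = C1 + 6*x*log(x) - 6*x - 6*x*log(2) + 6*x*log(5) + sin(7*x/8)/7


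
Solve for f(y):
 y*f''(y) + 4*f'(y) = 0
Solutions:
 f(y) = C1 + C2/y^3


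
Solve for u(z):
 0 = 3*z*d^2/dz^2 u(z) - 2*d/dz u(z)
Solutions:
 u(z) = C1 + C2*z^(5/3)


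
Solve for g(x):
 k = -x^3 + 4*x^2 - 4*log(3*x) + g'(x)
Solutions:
 g(x) = C1 + k*x + x^4/4 - 4*x^3/3 + 4*x*log(x) - 4*x + x*log(81)


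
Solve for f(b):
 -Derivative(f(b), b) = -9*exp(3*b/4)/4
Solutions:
 f(b) = C1 + 3*exp(3*b/4)


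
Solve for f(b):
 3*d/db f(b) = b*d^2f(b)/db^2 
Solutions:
 f(b) = C1 + C2*b^4


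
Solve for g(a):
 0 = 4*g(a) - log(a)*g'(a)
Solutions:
 g(a) = C1*exp(4*li(a))


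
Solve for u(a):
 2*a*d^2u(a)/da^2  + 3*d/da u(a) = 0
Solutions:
 u(a) = C1 + C2/sqrt(a)


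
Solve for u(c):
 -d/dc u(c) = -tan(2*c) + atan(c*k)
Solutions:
 u(c) = C1 - Piecewise((c*atan(c*k) - log(c^2*k^2 + 1)/(2*k), Ne(k, 0)), (0, True)) - log(cos(2*c))/2


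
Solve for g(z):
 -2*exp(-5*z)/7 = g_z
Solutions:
 g(z) = C1 + 2*exp(-5*z)/35


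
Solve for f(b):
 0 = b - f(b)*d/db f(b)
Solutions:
 f(b) = -sqrt(C1 + b^2)
 f(b) = sqrt(C1 + b^2)


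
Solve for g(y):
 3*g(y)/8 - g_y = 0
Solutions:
 g(y) = C1*exp(3*y/8)


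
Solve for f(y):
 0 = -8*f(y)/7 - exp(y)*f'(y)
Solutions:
 f(y) = C1*exp(8*exp(-y)/7)


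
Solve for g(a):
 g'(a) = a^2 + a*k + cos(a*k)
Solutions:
 g(a) = C1 + a^3/3 + a^2*k/2 + sin(a*k)/k


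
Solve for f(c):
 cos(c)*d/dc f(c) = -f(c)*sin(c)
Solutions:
 f(c) = C1*cos(c)


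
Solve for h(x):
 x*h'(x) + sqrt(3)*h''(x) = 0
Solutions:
 h(x) = C1 + C2*erf(sqrt(2)*3^(3/4)*x/6)


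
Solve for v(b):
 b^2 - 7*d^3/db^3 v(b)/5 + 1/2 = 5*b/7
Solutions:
 v(b) = C1 + C2*b + C3*b^2 + b^5/84 - 25*b^4/1176 + 5*b^3/84


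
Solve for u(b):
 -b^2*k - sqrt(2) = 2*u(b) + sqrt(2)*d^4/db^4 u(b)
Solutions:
 u(b) = -b^2*k/2 + (C1*sin(2^(5/8)*b/2) + C2*cos(2^(5/8)*b/2))*exp(-2^(5/8)*b/2) + (C3*sin(2^(5/8)*b/2) + C4*cos(2^(5/8)*b/2))*exp(2^(5/8)*b/2) - sqrt(2)/2


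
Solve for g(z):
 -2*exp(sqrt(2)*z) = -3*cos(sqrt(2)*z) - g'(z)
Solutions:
 g(z) = C1 + sqrt(2)*exp(sqrt(2)*z) - 3*sqrt(2)*sin(sqrt(2)*z)/2


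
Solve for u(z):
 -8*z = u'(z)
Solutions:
 u(z) = C1 - 4*z^2


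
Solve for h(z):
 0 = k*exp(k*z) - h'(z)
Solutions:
 h(z) = C1 + exp(k*z)


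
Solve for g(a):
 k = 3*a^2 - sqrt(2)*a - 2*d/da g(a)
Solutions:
 g(a) = C1 + a^3/2 - sqrt(2)*a^2/4 - a*k/2


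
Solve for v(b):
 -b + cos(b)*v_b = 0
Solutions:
 v(b) = C1 + Integral(b/cos(b), b)


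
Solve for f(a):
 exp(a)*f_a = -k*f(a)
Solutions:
 f(a) = C1*exp(k*exp(-a))


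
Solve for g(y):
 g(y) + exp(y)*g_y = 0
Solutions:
 g(y) = C1*exp(exp(-y))


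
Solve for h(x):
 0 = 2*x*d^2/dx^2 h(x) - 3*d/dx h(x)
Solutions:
 h(x) = C1 + C2*x^(5/2)


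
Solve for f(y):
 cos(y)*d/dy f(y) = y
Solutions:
 f(y) = C1 + Integral(y/cos(y), y)


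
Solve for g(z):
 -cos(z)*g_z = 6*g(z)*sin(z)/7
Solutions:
 g(z) = C1*cos(z)^(6/7)


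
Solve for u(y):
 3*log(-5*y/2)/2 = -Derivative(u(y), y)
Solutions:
 u(y) = C1 - 3*y*log(-y)/2 + 3*y*(-log(5) + log(2) + 1)/2


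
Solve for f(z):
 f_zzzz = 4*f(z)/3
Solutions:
 f(z) = C1*exp(-sqrt(2)*3^(3/4)*z/3) + C2*exp(sqrt(2)*3^(3/4)*z/3) + C3*sin(sqrt(2)*3^(3/4)*z/3) + C4*cos(sqrt(2)*3^(3/4)*z/3)


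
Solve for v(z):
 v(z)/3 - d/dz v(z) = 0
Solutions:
 v(z) = C1*exp(z/3)


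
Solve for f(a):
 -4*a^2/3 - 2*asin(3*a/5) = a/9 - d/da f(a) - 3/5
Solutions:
 f(a) = C1 + 4*a^3/9 + a^2/18 + 2*a*asin(3*a/5) - 3*a/5 + 2*sqrt(25 - 9*a^2)/3


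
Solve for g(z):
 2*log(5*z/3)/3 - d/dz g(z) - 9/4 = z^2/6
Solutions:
 g(z) = C1 - z^3/18 + 2*z*log(z)/3 - 35*z/12 - 2*z*log(3)/3 + 2*z*log(5)/3


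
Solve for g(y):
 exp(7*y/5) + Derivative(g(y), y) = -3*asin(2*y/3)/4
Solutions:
 g(y) = C1 - 3*y*asin(2*y/3)/4 - 3*sqrt(9 - 4*y^2)/8 - 5*exp(7*y/5)/7


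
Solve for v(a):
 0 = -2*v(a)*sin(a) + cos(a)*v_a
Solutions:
 v(a) = C1/cos(a)^2


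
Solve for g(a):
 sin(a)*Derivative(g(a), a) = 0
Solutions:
 g(a) = C1


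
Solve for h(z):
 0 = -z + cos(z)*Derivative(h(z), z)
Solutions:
 h(z) = C1 + Integral(z/cos(z), z)


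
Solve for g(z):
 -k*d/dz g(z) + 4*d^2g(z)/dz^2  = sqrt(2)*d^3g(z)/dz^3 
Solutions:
 g(z) = C1 + C2*exp(sqrt(2)*z*(1 - sqrt(-sqrt(2)*k + 4)/2)) + C3*exp(sqrt(2)*z*(sqrt(-sqrt(2)*k + 4)/2 + 1))


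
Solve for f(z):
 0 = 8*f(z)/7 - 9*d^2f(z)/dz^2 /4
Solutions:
 f(z) = C1*exp(-4*sqrt(14)*z/21) + C2*exp(4*sqrt(14)*z/21)


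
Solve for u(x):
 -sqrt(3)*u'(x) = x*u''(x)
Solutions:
 u(x) = C1 + C2*x^(1 - sqrt(3))


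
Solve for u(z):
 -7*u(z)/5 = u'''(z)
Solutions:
 u(z) = C3*exp(-5^(2/3)*7^(1/3)*z/5) + (C1*sin(sqrt(3)*5^(2/3)*7^(1/3)*z/10) + C2*cos(sqrt(3)*5^(2/3)*7^(1/3)*z/10))*exp(5^(2/3)*7^(1/3)*z/10)


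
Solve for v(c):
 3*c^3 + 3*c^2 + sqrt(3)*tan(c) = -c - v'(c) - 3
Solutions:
 v(c) = C1 - 3*c^4/4 - c^3 - c^2/2 - 3*c + sqrt(3)*log(cos(c))


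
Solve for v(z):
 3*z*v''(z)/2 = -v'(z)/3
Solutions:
 v(z) = C1 + C2*z^(7/9)


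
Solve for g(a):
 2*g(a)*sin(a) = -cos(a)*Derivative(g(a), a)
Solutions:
 g(a) = C1*cos(a)^2


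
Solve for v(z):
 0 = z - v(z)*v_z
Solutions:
 v(z) = -sqrt(C1 + z^2)
 v(z) = sqrt(C1 + z^2)


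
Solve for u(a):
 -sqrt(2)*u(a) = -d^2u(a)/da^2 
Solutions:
 u(a) = C1*exp(-2^(1/4)*a) + C2*exp(2^(1/4)*a)


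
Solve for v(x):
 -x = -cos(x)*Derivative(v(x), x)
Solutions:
 v(x) = C1 + Integral(x/cos(x), x)


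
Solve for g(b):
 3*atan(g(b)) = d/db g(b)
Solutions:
 Integral(1/atan(_y), (_y, g(b))) = C1 + 3*b


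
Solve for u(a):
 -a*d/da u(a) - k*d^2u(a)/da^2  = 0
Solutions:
 u(a) = C1 + C2*sqrt(k)*erf(sqrt(2)*a*sqrt(1/k)/2)


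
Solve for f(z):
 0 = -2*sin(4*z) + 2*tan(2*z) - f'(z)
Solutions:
 f(z) = C1 - log(cos(2*z)) + cos(4*z)/2


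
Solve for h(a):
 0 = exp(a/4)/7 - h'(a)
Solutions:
 h(a) = C1 + 4*exp(a/4)/7


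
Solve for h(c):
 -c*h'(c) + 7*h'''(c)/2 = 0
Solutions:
 h(c) = C1 + Integral(C2*airyai(2^(1/3)*7^(2/3)*c/7) + C3*airybi(2^(1/3)*7^(2/3)*c/7), c)


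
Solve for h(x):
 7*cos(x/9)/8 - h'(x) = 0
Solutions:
 h(x) = C1 + 63*sin(x/9)/8


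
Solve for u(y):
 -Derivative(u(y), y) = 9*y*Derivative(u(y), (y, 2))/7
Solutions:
 u(y) = C1 + C2*y^(2/9)


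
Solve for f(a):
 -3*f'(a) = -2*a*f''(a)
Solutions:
 f(a) = C1 + C2*a^(5/2)


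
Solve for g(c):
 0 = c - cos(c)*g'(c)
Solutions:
 g(c) = C1 + Integral(c/cos(c), c)


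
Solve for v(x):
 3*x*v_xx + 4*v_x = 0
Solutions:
 v(x) = C1 + C2/x^(1/3)


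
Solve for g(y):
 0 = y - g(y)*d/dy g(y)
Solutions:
 g(y) = -sqrt(C1 + y^2)
 g(y) = sqrt(C1 + y^2)


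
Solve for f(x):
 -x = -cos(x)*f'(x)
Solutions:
 f(x) = C1 + Integral(x/cos(x), x)


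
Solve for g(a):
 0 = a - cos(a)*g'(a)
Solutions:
 g(a) = C1 + Integral(a/cos(a), a)


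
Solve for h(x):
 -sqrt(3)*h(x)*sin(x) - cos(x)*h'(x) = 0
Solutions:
 h(x) = C1*cos(x)^(sqrt(3))


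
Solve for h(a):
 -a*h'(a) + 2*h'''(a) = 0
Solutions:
 h(a) = C1 + Integral(C2*airyai(2^(2/3)*a/2) + C3*airybi(2^(2/3)*a/2), a)


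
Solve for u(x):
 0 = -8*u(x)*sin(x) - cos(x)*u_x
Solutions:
 u(x) = C1*cos(x)^8


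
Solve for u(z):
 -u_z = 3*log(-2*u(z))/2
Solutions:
 2*Integral(1/(log(-_y) + log(2)), (_y, u(z)))/3 = C1 - z


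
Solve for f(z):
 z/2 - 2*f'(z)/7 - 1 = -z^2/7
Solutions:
 f(z) = C1 + z^3/6 + 7*z^2/8 - 7*z/2


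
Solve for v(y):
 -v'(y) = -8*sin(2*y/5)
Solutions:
 v(y) = C1 - 20*cos(2*y/5)


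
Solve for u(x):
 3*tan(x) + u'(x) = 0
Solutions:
 u(x) = C1 + 3*log(cos(x))


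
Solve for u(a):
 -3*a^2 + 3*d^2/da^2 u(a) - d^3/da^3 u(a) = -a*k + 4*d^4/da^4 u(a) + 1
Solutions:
 u(a) = C1 + C2*a + C3*exp(-a) + C4*exp(3*a/4) + a^4/12 + a^3*(2 - k)/18 + a^2*(29 - k)/18


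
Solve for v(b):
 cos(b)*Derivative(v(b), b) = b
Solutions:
 v(b) = C1 + Integral(b/cos(b), b)


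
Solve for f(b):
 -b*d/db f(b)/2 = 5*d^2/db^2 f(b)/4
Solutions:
 f(b) = C1 + C2*erf(sqrt(5)*b/5)


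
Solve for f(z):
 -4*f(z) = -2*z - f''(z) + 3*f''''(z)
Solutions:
 f(z) = z/2 + (C1*sin(sqrt(2)*3^(3/4)*z*sin(atan(sqrt(47))/2)/3) + C2*cos(sqrt(2)*3^(3/4)*z*sin(atan(sqrt(47))/2)/3))*exp(-sqrt(2)*3^(3/4)*z*cos(atan(sqrt(47))/2)/3) + (C3*sin(sqrt(2)*3^(3/4)*z*sin(atan(sqrt(47))/2)/3) + C4*cos(sqrt(2)*3^(3/4)*z*sin(atan(sqrt(47))/2)/3))*exp(sqrt(2)*3^(3/4)*z*cos(atan(sqrt(47))/2)/3)


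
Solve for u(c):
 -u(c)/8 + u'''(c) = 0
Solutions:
 u(c) = C3*exp(c/2) + (C1*sin(sqrt(3)*c/4) + C2*cos(sqrt(3)*c/4))*exp(-c/4)


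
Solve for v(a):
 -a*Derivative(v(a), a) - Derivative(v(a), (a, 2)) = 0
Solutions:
 v(a) = C1 + C2*erf(sqrt(2)*a/2)


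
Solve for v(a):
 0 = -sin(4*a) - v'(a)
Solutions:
 v(a) = C1 + cos(4*a)/4


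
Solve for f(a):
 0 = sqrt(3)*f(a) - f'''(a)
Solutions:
 f(a) = C3*exp(3^(1/6)*a) + (C1*sin(3^(2/3)*a/2) + C2*cos(3^(2/3)*a/2))*exp(-3^(1/6)*a/2)


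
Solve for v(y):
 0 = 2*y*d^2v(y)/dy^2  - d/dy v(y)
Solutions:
 v(y) = C1 + C2*y^(3/2)


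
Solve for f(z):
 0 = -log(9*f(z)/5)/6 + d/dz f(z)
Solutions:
 -6*Integral(1/(log(_y) - log(5) + 2*log(3)), (_y, f(z))) = C1 - z


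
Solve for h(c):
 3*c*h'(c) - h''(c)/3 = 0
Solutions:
 h(c) = C1 + C2*erfi(3*sqrt(2)*c/2)


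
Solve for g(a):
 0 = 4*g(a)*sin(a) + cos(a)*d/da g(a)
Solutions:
 g(a) = C1*cos(a)^4


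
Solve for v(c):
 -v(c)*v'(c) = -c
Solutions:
 v(c) = -sqrt(C1 + c^2)
 v(c) = sqrt(C1 + c^2)


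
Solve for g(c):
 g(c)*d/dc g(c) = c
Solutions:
 g(c) = -sqrt(C1 + c^2)
 g(c) = sqrt(C1 + c^2)


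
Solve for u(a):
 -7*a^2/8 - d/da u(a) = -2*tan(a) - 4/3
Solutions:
 u(a) = C1 - 7*a^3/24 + 4*a/3 - 2*log(cos(a))


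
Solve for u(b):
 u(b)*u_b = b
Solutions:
 u(b) = -sqrt(C1 + b^2)
 u(b) = sqrt(C1 + b^2)


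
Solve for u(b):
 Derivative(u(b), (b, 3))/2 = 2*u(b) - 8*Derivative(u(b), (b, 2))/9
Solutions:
 u(b) = C1*exp(-b*(128*2^(2/3)/(81*sqrt(46761) + 17635)^(1/3) + 32 + 2^(1/3)*(81*sqrt(46761) + 17635)^(1/3))/54)*sin(2^(1/3)*sqrt(3)*b*(-(81*sqrt(46761) + 17635)^(1/3) + 128*2^(1/3)/(81*sqrt(46761) + 17635)^(1/3))/54) + C2*exp(-b*(128*2^(2/3)/(81*sqrt(46761) + 17635)^(1/3) + 32 + 2^(1/3)*(81*sqrt(46761) + 17635)^(1/3))/54)*cos(2^(1/3)*sqrt(3)*b*(-(81*sqrt(46761) + 17635)^(1/3) + 128*2^(1/3)/(81*sqrt(46761) + 17635)^(1/3))/54) + C3*exp(b*(-16 + 128*2^(2/3)/(81*sqrt(46761) + 17635)^(1/3) + 2^(1/3)*(81*sqrt(46761) + 17635)^(1/3))/27)


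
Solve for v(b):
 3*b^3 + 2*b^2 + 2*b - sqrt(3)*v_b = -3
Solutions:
 v(b) = C1 + sqrt(3)*b^4/4 + 2*sqrt(3)*b^3/9 + sqrt(3)*b^2/3 + sqrt(3)*b


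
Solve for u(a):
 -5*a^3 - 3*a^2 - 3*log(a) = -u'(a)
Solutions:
 u(a) = C1 + 5*a^4/4 + a^3 + 3*a*log(a) - 3*a


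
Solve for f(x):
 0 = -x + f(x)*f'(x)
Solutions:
 f(x) = -sqrt(C1 + x^2)
 f(x) = sqrt(C1 + x^2)


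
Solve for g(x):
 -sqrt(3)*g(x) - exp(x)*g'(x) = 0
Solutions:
 g(x) = C1*exp(sqrt(3)*exp(-x))


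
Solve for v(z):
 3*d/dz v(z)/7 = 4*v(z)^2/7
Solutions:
 v(z) = -3/(C1 + 4*z)


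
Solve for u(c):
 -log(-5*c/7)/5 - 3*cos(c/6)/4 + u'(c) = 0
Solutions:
 u(c) = C1 + c*log(-c)/5 - c*log(7)/5 - c/5 + c*log(5)/5 + 9*sin(c/6)/2


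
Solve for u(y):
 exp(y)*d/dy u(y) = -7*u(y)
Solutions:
 u(y) = C1*exp(7*exp(-y))


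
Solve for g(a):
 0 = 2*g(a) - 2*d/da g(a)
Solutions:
 g(a) = C1*exp(a)


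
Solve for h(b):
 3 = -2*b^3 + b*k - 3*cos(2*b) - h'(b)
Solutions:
 h(b) = C1 - b^4/2 + b^2*k/2 - 3*b - 3*sin(b)*cos(b)


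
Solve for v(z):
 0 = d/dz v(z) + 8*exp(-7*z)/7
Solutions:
 v(z) = C1 + 8*exp(-7*z)/49


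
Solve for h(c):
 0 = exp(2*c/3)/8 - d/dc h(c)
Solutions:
 h(c) = C1 + 3*exp(2*c/3)/16


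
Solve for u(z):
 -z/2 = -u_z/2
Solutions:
 u(z) = C1 + z^2/2


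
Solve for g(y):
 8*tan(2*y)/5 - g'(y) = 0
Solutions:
 g(y) = C1 - 4*log(cos(2*y))/5


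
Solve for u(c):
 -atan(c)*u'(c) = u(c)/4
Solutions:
 u(c) = C1*exp(-Integral(1/atan(c), c)/4)


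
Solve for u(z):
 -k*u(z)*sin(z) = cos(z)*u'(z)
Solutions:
 u(z) = C1*exp(k*log(cos(z)))


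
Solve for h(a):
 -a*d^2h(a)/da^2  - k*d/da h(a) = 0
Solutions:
 h(a) = C1 + a^(1 - re(k))*(C2*sin(log(a)*Abs(im(k))) + C3*cos(log(a)*im(k)))


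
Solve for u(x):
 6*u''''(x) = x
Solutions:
 u(x) = C1 + C2*x + C3*x^2 + C4*x^3 + x^5/720


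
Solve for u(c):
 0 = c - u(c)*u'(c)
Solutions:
 u(c) = -sqrt(C1 + c^2)
 u(c) = sqrt(C1 + c^2)


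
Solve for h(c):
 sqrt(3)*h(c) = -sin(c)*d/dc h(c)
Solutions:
 h(c) = C1*(cos(c) + 1)^(sqrt(3)/2)/(cos(c) - 1)^(sqrt(3)/2)


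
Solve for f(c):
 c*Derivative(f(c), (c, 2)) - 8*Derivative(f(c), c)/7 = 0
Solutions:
 f(c) = C1 + C2*c^(15/7)


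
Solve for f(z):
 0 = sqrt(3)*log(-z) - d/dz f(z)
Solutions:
 f(z) = C1 + sqrt(3)*z*log(-z) - sqrt(3)*z


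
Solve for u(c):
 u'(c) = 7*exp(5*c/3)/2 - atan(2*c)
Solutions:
 u(c) = C1 - c*atan(2*c) + 21*exp(5*c/3)/10 + log(4*c^2 + 1)/4


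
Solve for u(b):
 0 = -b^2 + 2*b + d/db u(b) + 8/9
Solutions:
 u(b) = C1 + b^3/3 - b^2 - 8*b/9


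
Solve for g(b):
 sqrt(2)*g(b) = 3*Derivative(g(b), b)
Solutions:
 g(b) = C1*exp(sqrt(2)*b/3)


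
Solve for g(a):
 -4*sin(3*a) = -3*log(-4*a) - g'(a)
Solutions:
 g(a) = C1 - 3*a*log(-a) - 6*a*log(2) + 3*a - 4*cos(3*a)/3


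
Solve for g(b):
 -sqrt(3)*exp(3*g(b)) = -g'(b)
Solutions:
 g(b) = log(-1/(C1 + 3*sqrt(3)*b))/3
 g(b) = log((-1/(C1 + sqrt(3)*b))^(1/3)*(-3^(2/3) - 3*3^(1/6)*I)/6)
 g(b) = log((-1/(C1 + sqrt(3)*b))^(1/3)*(-3^(2/3) + 3*3^(1/6)*I)/6)


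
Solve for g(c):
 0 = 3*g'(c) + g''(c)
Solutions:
 g(c) = C1 + C2*exp(-3*c)


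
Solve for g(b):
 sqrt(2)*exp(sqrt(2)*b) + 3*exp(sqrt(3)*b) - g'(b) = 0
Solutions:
 g(b) = C1 + exp(sqrt(2)*b) + sqrt(3)*exp(sqrt(3)*b)


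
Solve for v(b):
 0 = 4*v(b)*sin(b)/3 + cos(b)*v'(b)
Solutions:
 v(b) = C1*cos(b)^(4/3)


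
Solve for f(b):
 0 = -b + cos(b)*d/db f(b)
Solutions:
 f(b) = C1 + Integral(b/cos(b), b)


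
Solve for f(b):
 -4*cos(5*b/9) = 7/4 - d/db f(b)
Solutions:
 f(b) = C1 + 7*b/4 + 36*sin(5*b/9)/5


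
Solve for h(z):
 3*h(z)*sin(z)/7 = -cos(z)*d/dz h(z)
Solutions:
 h(z) = C1*cos(z)^(3/7)


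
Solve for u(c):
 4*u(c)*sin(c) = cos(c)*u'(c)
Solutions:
 u(c) = C1/cos(c)^4


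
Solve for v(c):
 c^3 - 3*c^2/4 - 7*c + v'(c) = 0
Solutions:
 v(c) = C1 - c^4/4 + c^3/4 + 7*c^2/2


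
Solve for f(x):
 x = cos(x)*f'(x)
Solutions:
 f(x) = C1 + Integral(x/cos(x), x)


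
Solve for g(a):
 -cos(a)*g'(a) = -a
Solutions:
 g(a) = C1 + Integral(a/cos(a), a)


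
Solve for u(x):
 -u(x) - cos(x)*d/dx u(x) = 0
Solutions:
 u(x) = C1*sqrt(sin(x) - 1)/sqrt(sin(x) + 1)


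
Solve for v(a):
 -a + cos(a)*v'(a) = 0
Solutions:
 v(a) = C1 + Integral(a/cos(a), a)


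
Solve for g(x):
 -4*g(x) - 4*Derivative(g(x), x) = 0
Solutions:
 g(x) = C1*exp(-x)


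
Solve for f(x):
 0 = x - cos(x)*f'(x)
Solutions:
 f(x) = C1 + Integral(x/cos(x), x)


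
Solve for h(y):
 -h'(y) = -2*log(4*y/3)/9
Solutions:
 h(y) = C1 + 2*y*log(y)/9 - 2*y*log(3)/9 - 2*y/9 + 4*y*log(2)/9


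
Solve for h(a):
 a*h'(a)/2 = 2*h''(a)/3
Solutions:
 h(a) = C1 + C2*erfi(sqrt(6)*a/4)


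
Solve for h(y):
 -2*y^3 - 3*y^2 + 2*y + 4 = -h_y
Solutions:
 h(y) = C1 + y^4/2 + y^3 - y^2 - 4*y


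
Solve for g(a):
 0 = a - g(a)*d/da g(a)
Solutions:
 g(a) = -sqrt(C1 + a^2)
 g(a) = sqrt(C1 + a^2)


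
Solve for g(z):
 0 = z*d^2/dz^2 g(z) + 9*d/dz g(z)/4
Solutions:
 g(z) = C1 + C2/z^(5/4)


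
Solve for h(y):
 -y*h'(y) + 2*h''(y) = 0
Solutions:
 h(y) = C1 + C2*erfi(y/2)


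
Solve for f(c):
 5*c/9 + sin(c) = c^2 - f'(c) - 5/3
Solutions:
 f(c) = C1 + c^3/3 - 5*c^2/18 - 5*c/3 + cos(c)


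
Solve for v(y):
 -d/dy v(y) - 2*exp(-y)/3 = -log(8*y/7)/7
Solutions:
 v(y) = C1 + y*log(y)/7 + y*(-log(7) - 1 + 3*log(2))/7 + 2*exp(-y)/3


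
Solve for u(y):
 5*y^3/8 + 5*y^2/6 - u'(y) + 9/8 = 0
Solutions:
 u(y) = C1 + 5*y^4/32 + 5*y^3/18 + 9*y/8


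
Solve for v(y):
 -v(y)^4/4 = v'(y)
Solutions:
 v(y) = 2^(2/3)*(1/(C1 + 3*y))^(1/3)
 v(y) = (-6^(2/3) - 3*2^(2/3)*3^(1/6)*I)*(1/(C1 + y))^(1/3)/6
 v(y) = (-6^(2/3) + 3*2^(2/3)*3^(1/6)*I)*(1/(C1 + y))^(1/3)/6


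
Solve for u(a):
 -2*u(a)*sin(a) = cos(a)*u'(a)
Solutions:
 u(a) = C1*cos(a)^2


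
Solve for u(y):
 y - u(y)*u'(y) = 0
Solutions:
 u(y) = -sqrt(C1 + y^2)
 u(y) = sqrt(C1 + y^2)


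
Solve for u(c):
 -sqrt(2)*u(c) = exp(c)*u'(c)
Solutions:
 u(c) = C1*exp(sqrt(2)*exp(-c))


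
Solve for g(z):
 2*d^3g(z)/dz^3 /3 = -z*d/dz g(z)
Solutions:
 g(z) = C1 + Integral(C2*airyai(-2^(2/3)*3^(1/3)*z/2) + C3*airybi(-2^(2/3)*3^(1/3)*z/2), z)


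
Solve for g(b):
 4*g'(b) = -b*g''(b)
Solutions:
 g(b) = C1 + C2/b^3


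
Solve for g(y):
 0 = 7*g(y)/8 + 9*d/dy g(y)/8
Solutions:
 g(y) = C1*exp(-7*y/9)


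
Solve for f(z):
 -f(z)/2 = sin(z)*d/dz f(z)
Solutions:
 f(z) = C1*(cos(z) + 1)^(1/4)/(cos(z) - 1)^(1/4)


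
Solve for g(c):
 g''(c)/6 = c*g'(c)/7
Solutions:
 g(c) = C1 + C2*erfi(sqrt(21)*c/7)


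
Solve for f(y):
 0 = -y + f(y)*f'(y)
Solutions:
 f(y) = -sqrt(C1 + y^2)
 f(y) = sqrt(C1 + y^2)


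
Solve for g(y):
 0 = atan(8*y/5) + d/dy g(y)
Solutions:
 g(y) = C1 - y*atan(8*y/5) + 5*log(64*y^2 + 25)/16


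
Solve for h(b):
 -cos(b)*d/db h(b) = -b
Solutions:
 h(b) = C1 + Integral(b/cos(b), b)


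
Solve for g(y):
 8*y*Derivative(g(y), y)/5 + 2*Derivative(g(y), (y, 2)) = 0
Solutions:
 g(y) = C1 + C2*erf(sqrt(10)*y/5)


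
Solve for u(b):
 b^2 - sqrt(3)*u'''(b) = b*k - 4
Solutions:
 u(b) = C1 + C2*b + C3*b^2 + sqrt(3)*b^5/180 - sqrt(3)*b^4*k/72 + 2*sqrt(3)*b^3/9


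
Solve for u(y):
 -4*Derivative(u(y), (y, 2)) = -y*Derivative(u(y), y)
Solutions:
 u(y) = C1 + C2*erfi(sqrt(2)*y/4)


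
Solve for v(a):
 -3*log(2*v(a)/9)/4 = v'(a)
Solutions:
 4*Integral(1/(log(_y) - 2*log(3) + log(2)), (_y, v(a)))/3 = C1 - a


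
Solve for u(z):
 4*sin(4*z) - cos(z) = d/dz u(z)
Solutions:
 u(z) = C1 - sin(z) - cos(4*z)


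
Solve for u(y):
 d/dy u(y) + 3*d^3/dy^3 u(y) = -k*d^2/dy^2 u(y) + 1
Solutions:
 u(y) = C1 + C2*exp(y*(-k + sqrt(k^2 - 12))/6) + C3*exp(-y*(k + sqrt(k^2 - 12))/6) + y


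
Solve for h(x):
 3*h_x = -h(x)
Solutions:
 h(x) = C1*exp(-x/3)


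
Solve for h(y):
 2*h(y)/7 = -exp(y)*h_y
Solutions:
 h(y) = C1*exp(2*exp(-y)/7)


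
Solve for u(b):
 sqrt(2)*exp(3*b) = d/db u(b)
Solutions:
 u(b) = C1 + sqrt(2)*exp(3*b)/3


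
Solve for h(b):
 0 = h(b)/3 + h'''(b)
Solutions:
 h(b) = C3*exp(-3^(2/3)*b/3) + (C1*sin(3^(1/6)*b/2) + C2*cos(3^(1/6)*b/2))*exp(3^(2/3)*b/6)


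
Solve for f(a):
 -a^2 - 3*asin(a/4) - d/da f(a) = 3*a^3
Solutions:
 f(a) = C1 - 3*a^4/4 - a^3/3 - 3*a*asin(a/4) - 3*sqrt(16 - a^2)


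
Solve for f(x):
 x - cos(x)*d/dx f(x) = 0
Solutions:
 f(x) = C1 + Integral(x/cos(x), x)


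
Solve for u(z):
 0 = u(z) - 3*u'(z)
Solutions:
 u(z) = C1*exp(z/3)


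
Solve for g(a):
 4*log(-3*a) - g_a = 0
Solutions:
 g(a) = C1 + 4*a*log(-a) + 4*a*(-1 + log(3))


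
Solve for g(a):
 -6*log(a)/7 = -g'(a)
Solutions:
 g(a) = C1 + 6*a*log(a)/7 - 6*a/7


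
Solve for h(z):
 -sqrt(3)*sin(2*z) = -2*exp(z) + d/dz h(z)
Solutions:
 h(z) = C1 + 2*exp(z) + sqrt(3)*cos(2*z)/2


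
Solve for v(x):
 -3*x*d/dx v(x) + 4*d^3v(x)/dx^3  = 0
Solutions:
 v(x) = C1 + Integral(C2*airyai(6^(1/3)*x/2) + C3*airybi(6^(1/3)*x/2), x)


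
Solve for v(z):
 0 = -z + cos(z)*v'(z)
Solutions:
 v(z) = C1 + Integral(z/cos(z), z)


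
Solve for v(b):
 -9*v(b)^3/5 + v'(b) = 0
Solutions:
 v(b) = -sqrt(10)*sqrt(-1/(C1 + 9*b))/2
 v(b) = sqrt(10)*sqrt(-1/(C1 + 9*b))/2


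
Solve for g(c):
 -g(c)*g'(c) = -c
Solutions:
 g(c) = -sqrt(C1 + c^2)
 g(c) = sqrt(C1 + c^2)


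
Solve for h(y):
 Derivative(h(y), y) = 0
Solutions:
 h(y) = C1


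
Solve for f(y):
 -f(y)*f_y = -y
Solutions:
 f(y) = -sqrt(C1 + y^2)
 f(y) = sqrt(C1 + y^2)


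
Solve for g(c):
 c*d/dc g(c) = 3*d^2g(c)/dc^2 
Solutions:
 g(c) = C1 + C2*erfi(sqrt(6)*c/6)


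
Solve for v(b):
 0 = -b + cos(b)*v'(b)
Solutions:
 v(b) = C1 + Integral(b/cos(b), b)


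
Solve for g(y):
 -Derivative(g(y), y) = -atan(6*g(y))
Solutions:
 Integral(1/atan(6*_y), (_y, g(y))) = C1 + y


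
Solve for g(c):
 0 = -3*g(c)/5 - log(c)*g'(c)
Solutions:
 g(c) = C1*exp(-3*li(c)/5)


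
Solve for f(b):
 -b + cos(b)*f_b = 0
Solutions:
 f(b) = C1 + Integral(b/cos(b), b)


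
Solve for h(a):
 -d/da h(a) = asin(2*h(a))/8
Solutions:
 Integral(1/asin(2*_y), (_y, h(a))) = C1 - a/8


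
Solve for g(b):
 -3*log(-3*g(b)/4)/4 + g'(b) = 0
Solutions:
 -4*Integral(1/(log(-_y) - 2*log(2) + log(3)), (_y, g(b)))/3 = C1 - b


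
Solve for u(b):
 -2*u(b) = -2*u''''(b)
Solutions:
 u(b) = C1*exp(-b) + C2*exp(b) + C3*sin(b) + C4*cos(b)


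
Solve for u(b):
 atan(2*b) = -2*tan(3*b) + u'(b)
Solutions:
 u(b) = C1 + b*atan(2*b) - log(4*b^2 + 1)/4 - 2*log(cos(3*b))/3


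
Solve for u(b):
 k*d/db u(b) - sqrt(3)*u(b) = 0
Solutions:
 u(b) = C1*exp(sqrt(3)*b/k)


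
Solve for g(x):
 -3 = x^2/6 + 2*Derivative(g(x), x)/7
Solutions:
 g(x) = C1 - 7*x^3/36 - 21*x/2


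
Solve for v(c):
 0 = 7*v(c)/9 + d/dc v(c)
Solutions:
 v(c) = C1*exp(-7*c/9)


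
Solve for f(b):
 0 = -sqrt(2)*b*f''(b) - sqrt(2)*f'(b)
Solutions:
 f(b) = C1 + C2*log(b)


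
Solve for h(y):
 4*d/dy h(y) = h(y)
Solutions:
 h(y) = C1*exp(y/4)


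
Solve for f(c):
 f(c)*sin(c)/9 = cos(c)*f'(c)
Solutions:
 f(c) = C1/cos(c)^(1/9)


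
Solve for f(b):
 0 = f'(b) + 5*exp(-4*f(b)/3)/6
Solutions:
 f(b) = 3*log(-I*(C1 - 10*b/9)^(1/4))
 f(b) = 3*log(I*(C1 - 10*b/9)^(1/4))
 f(b) = 3*log(-(C1 - 10*b/9)^(1/4))
 f(b) = 3*log(C1 - 10*b/9)/4


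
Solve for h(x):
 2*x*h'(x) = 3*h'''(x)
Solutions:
 h(x) = C1 + Integral(C2*airyai(2^(1/3)*3^(2/3)*x/3) + C3*airybi(2^(1/3)*3^(2/3)*x/3), x)


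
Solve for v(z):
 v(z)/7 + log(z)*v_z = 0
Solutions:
 v(z) = C1*exp(-li(z)/7)


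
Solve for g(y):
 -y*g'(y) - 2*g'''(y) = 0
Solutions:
 g(y) = C1 + Integral(C2*airyai(-2^(2/3)*y/2) + C3*airybi(-2^(2/3)*y/2), y)


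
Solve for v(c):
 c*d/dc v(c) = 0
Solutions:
 v(c) = C1


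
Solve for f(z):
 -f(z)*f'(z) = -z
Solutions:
 f(z) = -sqrt(C1 + z^2)
 f(z) = sqrt(C1 + z^2)


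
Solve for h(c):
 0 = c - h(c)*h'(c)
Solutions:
 h(c) = -sqrt(C1 + c^2)
 h(c) = sqrt(C1 + c^2)


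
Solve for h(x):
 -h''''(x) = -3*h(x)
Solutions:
 h(x) = C1*exp(-3^(1/4)*x) + C2*exp(3^(1/4)*x) + C3*sin(3^(1/4)*x) + C4*cos(3^(1/4)*x)


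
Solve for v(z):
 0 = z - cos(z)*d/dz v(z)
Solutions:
 v(z) = C1 + Integral(z/cos(z), z)


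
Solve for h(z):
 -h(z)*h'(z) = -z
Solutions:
 h(z) = -sqrt(C1 + z^2)
 h(z) = sqrt(C1 + z^2)


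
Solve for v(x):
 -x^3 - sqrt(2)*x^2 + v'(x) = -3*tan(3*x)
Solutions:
 v(x) = C1 + x^4/4 + sqrt(2)*x^3/3 + log(cos(3*x))


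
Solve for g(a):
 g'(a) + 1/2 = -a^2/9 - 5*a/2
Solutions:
 g(a) = C1 - a^3/27 - 5*a^2/4 - a/2


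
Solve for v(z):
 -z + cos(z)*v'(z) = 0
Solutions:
 v(z) = C1 + Integral(z/cos(z), z)


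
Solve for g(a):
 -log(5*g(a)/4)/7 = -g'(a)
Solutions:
 7*Integral(1/(-log(_y) - log(5) + 2*log(2)), (_y, g(a))) = C1 - a


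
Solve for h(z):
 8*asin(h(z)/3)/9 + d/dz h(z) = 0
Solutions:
 Integral(1/asin(_y/3), (_y, h(z))) = C1 - 8*z/9


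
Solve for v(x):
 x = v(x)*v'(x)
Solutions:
 v(x) = -sqrt(C1 + x^2)
 v(x) = sqrt(C1 + x^2)


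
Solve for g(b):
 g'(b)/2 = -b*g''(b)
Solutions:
 g(b) = C1 + C2*sqrt(b)


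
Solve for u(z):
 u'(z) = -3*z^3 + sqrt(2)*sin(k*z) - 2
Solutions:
 u(z) = C1 - 3*z^4/4 - 2*z - sqrt(2)*cos(k*z)/k


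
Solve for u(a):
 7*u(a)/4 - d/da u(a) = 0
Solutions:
 u(a) = C1*exp(7*a/4)


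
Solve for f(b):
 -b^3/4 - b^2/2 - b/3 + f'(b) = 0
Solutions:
 f(b) = C1 + b^4/16 + b^3/6 + b^2/6


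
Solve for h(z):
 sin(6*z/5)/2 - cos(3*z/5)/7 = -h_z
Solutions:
 h(z) = C1 + 5*sin(3*z/5)/21 + 5*cos(6*z/5)/12


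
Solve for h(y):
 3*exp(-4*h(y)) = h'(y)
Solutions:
 h(y) = log(-I*(C1 + 12*y)^(1/4))
 h(y) = log(I*(C1 + 12*y)^(1/4))
 h(y) = log(-(C1 + 12*y)^(1/4))
 h(y) = log(C1 + 12*y)/4


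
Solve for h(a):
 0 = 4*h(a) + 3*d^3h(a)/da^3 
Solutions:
 h(a) = C3*exp(-6^(2/3)*a/3) + (C1*sin(2^(2/3)*3^(1/6)*a/2) + C2*cos(2^(2/3)*3^(1/6)*a/2))*exp(6^(2/3)*a/6)


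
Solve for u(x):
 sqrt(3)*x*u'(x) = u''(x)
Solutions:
 u(x) = C1 + C2*erfi(sqrt(2)*3^(1/4)*x/2)


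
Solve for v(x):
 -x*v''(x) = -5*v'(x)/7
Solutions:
 v(x) = C1 + C2*x^(12/7)


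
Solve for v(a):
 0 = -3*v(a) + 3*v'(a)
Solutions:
 v(a) = C1*exp(a)


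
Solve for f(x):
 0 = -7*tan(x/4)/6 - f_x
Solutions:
 f(x) = C1 + 14*log(cos(x/4))/3


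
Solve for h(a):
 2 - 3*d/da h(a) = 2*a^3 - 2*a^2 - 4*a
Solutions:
 h(a) = C1 - a^4/6 + 2*a^3/9 + 2*a^2/3 + 2*a/3


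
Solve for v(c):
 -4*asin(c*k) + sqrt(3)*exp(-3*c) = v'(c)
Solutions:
 v(c) = C1 - Piecewise((4*c*asin(c*k) + sqrt(3)*exp(-3*c)/3 + 4*sqrt(-c^2*k^2 + 1)/k, Ne(k, 0)), (sqrt(3)*exp(-3*c)/3, True))


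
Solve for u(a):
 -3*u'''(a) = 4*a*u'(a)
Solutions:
 u(a) = C1 + Integral(C2*airyai(-6^(2/3)*a/3) + C3*airybi(-6^(2/3)*a/3), a)


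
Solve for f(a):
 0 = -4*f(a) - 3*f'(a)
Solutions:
 f(a) = C1*exp(-4*a/3)


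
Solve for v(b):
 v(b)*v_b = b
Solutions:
 v(b) = -sqrt(C1 + b^2)
 v(b) = sqrt(C1 + b^2)


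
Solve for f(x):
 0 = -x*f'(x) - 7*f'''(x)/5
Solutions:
 f(x) = C1 + Integral(C2*airyai(-5^(1/3)*7^(2/3)*x/7) + C3*airybi(-5^(1/3)*7^(2/3)*x/7), x)


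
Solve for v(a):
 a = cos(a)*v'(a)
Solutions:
 v(a) = C1 + Integral(a/cos(a), a)


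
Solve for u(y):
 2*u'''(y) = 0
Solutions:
 u(y) = C1 + C2*y + C3*y^2


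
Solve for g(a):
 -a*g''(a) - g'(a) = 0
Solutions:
 g(a) = C1 + C2*log(a)


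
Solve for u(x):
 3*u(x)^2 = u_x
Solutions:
 u(x) = -1/(C1 + 3*x)


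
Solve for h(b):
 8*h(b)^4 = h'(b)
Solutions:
 h(b) = (-1/(C1 + 24*b))^(1/3)
 h(b) = (-1/(C1 + 8*b))^(1/3)*(-3^(2/3) - 3*3^(1/6)*I)/6
 h(b) = (-1/(C1 + 8*b))^(1/3)*(-3^(2/3) + 3*3^(1/6)*I)/6


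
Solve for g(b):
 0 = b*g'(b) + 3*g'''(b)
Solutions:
 g(b) = C1 + Integral(C2*airyai(-3^(2/3)*b/3) + C3*airybi(-3^(2/3)*b/3), b)


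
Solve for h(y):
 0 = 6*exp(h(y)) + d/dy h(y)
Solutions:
 h(y) = log(1/(C1 + 6*y))


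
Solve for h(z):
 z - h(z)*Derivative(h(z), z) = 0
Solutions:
 h(z) = -sqrt(C1 + z^2)
 h(z) = sqrt(C1 + z^2)


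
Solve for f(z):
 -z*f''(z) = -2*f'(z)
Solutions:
 f(z) = C1 + C2*z^3


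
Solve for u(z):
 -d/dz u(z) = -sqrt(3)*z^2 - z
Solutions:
 u(z) = C1 + sqrt(3)*z^3/3 + z^2/2


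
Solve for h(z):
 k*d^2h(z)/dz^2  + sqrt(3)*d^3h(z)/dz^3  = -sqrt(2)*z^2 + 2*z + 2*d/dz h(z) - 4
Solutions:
 h(z) = C1 + C2*exp(sqrt(3)*z*(-k + sqrt(k^2 + 8*sqrt(3)))/6) + C3*exp(-sqrt(3)*z*(k + sqrt(k^2 + 8*sqrt(3)))/6) + sqrt(2)*k^2*z/4 + sqrt(2)*k*z^2/4 - k*z/2 + sqrt(2)*z^3/6 - z^2/2 + sqrt(6)*z/2 + 2*z


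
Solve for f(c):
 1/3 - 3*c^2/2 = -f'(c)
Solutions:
 f(c) = C1 + c^3/2 - c/3


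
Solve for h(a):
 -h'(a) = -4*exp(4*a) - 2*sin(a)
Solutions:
 h(a) = C1 + exp(4*a) - 2*cos(a)


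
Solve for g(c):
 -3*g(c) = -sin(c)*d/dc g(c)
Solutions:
 g(c) = C1*(cos(c) - 1)^(3/2)/(cos(c) + 1)^(3/2)


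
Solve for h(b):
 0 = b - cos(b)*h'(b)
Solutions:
 h(b) = C1 + Integral(b/cos(b), b)


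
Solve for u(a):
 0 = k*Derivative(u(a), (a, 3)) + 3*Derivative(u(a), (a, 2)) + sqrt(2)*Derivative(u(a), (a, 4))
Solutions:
 u(a) = C1 + C2*a + C3*exp(sqrt(2)*a*(-k + sqrt(k^2 - 12*sqrt(2)))/4) + C4*exp(-sqrt(2)*a*(k + sqrt(k^2 - 12*sqrt(2)))/4)


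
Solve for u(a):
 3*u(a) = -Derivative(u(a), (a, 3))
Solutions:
 u(a) = C3*exp(-3^(1/3)*a) + (C1*sin(3^(5/6)*a/2) + C2*cos(3^(5/6)*a/2))*exp(3^(1/3)*a/2)


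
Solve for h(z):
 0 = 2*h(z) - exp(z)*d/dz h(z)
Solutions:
 h(z) = C1*exp(-2*exp(-z))


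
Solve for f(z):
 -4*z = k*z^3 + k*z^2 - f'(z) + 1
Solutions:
 f(z) = C1 + k*z^4/4 + k*z^3/3 + 2*z^2 + z


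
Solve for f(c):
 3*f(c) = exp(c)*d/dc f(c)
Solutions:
 f(c) = C1*exp(-3*exp(-c))


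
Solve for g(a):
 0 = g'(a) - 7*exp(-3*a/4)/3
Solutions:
 g(a) = C1 - 28*exp(-3*a/4)/9


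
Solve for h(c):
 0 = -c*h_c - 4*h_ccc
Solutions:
 h(c) = C1 + Integral(C2*airyai(-2^(1/3)*c/2) + C3*airybi(-2^(1/3)*c/2), c)


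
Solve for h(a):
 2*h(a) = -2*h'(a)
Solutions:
 h(a) = C1*exp(-a)


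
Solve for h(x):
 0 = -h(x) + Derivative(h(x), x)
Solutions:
 h(x) = C1*exp(x)


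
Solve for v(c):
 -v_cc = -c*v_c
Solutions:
 v(c) = C1 + C2*erfi(sqrt(2)*c/2)


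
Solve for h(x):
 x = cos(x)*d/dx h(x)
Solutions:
 h(x) = C1 + Integral(x/cos(x), x)


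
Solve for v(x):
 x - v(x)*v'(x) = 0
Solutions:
 v(x) = -sqrt(C1 + x^2)
 v(x) = sqrt(C1 + x^2)


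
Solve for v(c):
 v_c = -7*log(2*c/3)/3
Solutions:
 v(c) = C1 - 7*c*log(c)/3 - 7*c*log(2)/3 + 7*c/3 + 7*c*log(3)/3


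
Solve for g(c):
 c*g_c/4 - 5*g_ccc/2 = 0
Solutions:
 g(c) = C1 + Integral(C2*airyai(10^(2/3)*c/10) + C3*airybi(10^(2/3)*c/10), c)


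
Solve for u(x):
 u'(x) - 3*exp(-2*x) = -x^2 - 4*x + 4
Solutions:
 u(x) = C1 - x^3/3 - 2*x^2 + 4*x - 3*exp(-2*x)/2


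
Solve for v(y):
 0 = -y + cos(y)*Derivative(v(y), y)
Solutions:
 v(y) = C1 + Integral(y/cos(y), y)


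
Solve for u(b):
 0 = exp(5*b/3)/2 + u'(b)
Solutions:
 u(b) = C1 - 3*exp(5*b/3)/10


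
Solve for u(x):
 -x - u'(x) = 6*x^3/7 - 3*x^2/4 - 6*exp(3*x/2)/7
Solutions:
 u(x) = C1 - 3*x^4/14 + x^3/4 - x^2/2 + 4*exp(3*x/2)/7


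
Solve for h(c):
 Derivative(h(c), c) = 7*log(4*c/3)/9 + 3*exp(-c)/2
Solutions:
 h(c) = C1 + 7*c*log(c)/9 + 7*c*(-log(3) - 1 + 2*log(2))/9 - 3*exp(-c)/2


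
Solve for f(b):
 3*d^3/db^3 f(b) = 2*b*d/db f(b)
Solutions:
 f(b) = C1 + Integral(C2*airyai(2^(1/3)*3^(2/3)*b/3) + C3*airybi(2^(1/3)*3^(2/3)*b/3), b)


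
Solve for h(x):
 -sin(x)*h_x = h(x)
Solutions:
 h(x) = C1*sqrt(cos(x) + 1)/sqrt(cos(x) - 1)


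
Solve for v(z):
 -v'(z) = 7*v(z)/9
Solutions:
 v(z) = C1*exp(-7*z/9)


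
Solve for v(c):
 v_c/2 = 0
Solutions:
 v(c) = C1


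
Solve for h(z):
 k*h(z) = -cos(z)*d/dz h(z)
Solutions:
 h(z) = C1*exp(k*(log(sin(z) - 1) - log(sin(z) + 1))/2)


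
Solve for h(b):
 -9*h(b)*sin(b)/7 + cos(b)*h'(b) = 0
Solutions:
 h(b) = C1/cos(b)^(9/7)


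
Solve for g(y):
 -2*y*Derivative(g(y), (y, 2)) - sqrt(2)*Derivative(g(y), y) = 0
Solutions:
 g(y) = C1 + C2*y^(1 - sqrt(2)/2)


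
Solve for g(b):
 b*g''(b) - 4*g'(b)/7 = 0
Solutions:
 g(b) = C1 + C2*b^(11/7)


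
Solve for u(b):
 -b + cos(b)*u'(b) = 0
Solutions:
 u(b) = C1 + Integral(b/cos(b), b)


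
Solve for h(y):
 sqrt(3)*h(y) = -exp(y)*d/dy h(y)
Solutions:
 h(y) = C1*exp(sqrt(3)*exp(-y))


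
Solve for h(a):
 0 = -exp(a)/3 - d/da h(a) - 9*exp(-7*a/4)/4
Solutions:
 h(a) = C1 - exp(a)/3 + 9*exp(-7*a/4)/7


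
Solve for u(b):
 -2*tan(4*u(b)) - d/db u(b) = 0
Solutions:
 u(b) = -asin(C1*exp(-8*b))/4 + pi/4
 u(b) = asin(C1*exp(-8*b))/4


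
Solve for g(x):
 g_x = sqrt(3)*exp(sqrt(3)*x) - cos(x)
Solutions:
 g(x) = C1 + exp(sqrt(3)*x) - sin(x)


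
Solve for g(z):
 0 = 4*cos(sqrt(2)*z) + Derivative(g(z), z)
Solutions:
 g(z) = C1 - 2*sqrt(2)*sin(sqrt(2)*z)


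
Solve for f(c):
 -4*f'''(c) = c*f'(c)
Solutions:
 f(c) = C1 + Integral(C2*airyai(-2^(1/3)*c/2) + C3*airybi(-2^(1/3)*c/2), c)


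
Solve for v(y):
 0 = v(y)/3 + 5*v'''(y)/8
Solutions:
 v(y) = C3*exp(-2*15^(2/3)*y/15) + (C1*sin(3^(1/6)*5^(2/3)*y/5) + C2*cos(3^(1/6)*5^(2/3)*y/5))*exp(15^(2/3)*y/15)


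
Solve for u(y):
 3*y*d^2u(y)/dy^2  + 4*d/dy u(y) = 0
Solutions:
 u(y) = C1 + C2/y^(1/3)


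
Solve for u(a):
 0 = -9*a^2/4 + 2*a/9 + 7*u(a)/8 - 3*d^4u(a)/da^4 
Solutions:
 u(a) = C1*exp(-378^(1/4)*a/6) + C2*exp(378^(1/4)*a/6) + C3*sin(378^(1/4)*a/6) + C4*cos(378^(1/4)*a/6) + 18*a^2/7 - 16*a/63


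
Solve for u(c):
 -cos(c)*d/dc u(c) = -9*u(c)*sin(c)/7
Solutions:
 u(c) = C1/cos(c)^(9/7)


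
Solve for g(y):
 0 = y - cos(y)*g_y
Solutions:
 g(y) = C1 + Integral(y/cos(y), y)


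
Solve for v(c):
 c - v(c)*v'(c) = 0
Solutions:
 v(c) = -sqrt(C1 + c^2)
 v(c) = sqrt(C1 + c^2)


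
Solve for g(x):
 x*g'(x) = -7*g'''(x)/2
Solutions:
 g(x) = C1 + Integral(C2*airyai(-2^(1/3)*7^(2/3)*x/7) + C3*airybi(-2^(1/3)*7^(2/3)*x/7), x)


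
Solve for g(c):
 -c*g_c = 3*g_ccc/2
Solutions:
 g(c) = C1 + Integral(C2*airyai(-2^(1/3)*3^(2/3)*c/3) + C3*airybi(-2^(1/3)*3^(2/3)*c/3), c)


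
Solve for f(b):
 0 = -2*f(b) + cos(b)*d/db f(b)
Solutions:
 f(b) = C1*(sin(b) + 1)/(sin(b) - 1)


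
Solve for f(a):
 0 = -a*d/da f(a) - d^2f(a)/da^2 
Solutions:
 f(a) = C1 + C2*erf(sqrt(2)*a/2)


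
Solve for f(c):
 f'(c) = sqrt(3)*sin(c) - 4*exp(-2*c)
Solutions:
 f(c) = C1 - sqrt(3)*cos(c) + 2*exp(-2*c)


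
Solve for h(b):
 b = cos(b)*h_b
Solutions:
 h(b) = C1 + Integral(b/cos(b), b)


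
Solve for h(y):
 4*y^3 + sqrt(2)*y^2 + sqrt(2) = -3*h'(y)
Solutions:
 h(y) = C1 - y^4/3 - sqrt(2)*y^3/9 - sqrt(2)*y/3


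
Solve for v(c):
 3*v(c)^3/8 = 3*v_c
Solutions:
 v(c) = -2*sqrt(-1/(C1 + c))
 v(c) = 2*sqrt(-1/(C1 + c))


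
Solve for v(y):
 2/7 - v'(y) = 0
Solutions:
 v(y) = C1 + 2*y/7


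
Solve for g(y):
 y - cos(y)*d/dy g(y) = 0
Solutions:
 g(y) = C1 + Integral(y/cos(y), y)


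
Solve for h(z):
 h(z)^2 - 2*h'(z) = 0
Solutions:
 h(z) = -2/(C1 + z)


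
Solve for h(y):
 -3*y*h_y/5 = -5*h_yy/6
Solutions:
 h(y) = C1 + C2*erfi(3*y/5)


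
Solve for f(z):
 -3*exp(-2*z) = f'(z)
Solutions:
 f(z) = C1 + 3*exp(-2*z)/2


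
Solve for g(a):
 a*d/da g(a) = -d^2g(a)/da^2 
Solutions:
 g(a) = C1 + C2*erf(sqrt(2)*a/2)


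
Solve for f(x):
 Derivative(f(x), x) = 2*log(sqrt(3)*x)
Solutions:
 f(x) = C1 + 2*x*log(x) - 2*x + x*log(3)


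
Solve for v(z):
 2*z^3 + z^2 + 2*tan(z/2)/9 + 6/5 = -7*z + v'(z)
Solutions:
 v(z) = C1 + z^4/2 + z^3/3 + 7*z^2/2 + 6*z/5 - 4*log(cos(z/2))/9


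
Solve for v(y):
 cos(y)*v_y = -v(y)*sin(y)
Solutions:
 v(y) = C1*cos(y)


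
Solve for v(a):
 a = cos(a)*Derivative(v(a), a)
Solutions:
 v(a) = C1 + Integral(a/cos(a), a)


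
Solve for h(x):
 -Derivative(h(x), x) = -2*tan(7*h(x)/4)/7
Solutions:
 h(x) = -4*asin(C1*exp(x/2))/7 + 4*pi/7
 h(x) = 4*asin(C1*exp(x/2))/7


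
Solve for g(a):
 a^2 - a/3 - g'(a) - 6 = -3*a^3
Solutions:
 g(a) = C1 + 3*a^4/4 + a^3/3 - a^2/6 - 6*a


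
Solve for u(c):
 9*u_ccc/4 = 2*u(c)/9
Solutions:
 u(c) = C3*exp(2*3^(2/3)*c/9) + (C1*sin(3^(1/6)*c/3) + C2*cos(3^(1/6)*c/3))*exp(-3^(2/3)*c/9)


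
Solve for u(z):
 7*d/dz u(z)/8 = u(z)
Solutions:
 u(z) = C1*exp(8*z/7)


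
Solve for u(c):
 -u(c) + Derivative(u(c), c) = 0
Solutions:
 u(c) = C1*exp(c)


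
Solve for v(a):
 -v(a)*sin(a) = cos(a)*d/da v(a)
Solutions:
 v(a) = C1*cos(a)


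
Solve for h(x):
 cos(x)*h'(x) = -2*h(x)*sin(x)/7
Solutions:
 h(x) = C1*cos(x)^(2/7)


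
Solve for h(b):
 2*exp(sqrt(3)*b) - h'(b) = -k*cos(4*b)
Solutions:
 h(b) = C1 + k*sin(4*b)/4 + 2*sqrt(3)*exp(sqrt(3)*b)/3


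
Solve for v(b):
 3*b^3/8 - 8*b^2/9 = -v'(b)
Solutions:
 v(b) = C1 - 3*b^4/32 + 8*b^3/27


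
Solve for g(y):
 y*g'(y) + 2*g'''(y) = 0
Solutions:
 g(y) = C1 + Integral(C2*airyai(-2^(2/3)*y/2) + C3*airybi(-2^(2/3)*y/2), y)


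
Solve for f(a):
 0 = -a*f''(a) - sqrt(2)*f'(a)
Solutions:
 f(a) = C1 + C2*a^(1 - sqrt(2))


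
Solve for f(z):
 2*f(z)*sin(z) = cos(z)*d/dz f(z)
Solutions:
 f(z) = C1/cos(z)^2


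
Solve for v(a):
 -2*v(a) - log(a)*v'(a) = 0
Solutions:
 v(a) = C1*exp(-2*li(a))


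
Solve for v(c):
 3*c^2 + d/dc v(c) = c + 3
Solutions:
 v(c) = C1 - c^3 + c^2/2 + 3*c


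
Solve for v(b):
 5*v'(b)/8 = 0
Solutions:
 v(b) = C1


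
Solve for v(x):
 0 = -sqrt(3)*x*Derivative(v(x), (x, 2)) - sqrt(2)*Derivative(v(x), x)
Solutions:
 v(x) = C1 + C2*x^(1 - sqrt(6)/3)


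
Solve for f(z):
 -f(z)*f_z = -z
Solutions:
 f(z) = -sqrt(C1 + z^2)
 f(z) = sqrt(C1 + z^2)


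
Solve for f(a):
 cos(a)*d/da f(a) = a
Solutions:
 f(a) = C1 + Integral(a/cos(a), a)


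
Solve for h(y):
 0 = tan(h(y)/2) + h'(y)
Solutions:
 h(y) = -2*asin(C1*exp(-y/2)) + 2*pi
 h(y) = 2*asin(C1*exp(-y/2))


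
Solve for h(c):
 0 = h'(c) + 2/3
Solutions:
 h(c) = C1 - 2*c/3


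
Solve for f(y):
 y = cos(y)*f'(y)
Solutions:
 f(y) = C1 + Integral(y/cos(y), y)


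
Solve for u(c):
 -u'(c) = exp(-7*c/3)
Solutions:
 u(c) = C1 + 3*exp(-7*c/3)/7


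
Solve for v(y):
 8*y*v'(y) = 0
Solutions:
 v(y) = C1


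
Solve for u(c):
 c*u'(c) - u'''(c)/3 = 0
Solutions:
 u(c) = C1 + Integral(C2*airyai(3^(1/3)*c) + C3*airybi(3^(1/3)*c), c)


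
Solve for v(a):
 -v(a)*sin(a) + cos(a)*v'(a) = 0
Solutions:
 v(a) = C1/cos(a)


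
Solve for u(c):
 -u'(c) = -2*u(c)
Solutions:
 u(c) = C1*exp(2*c)


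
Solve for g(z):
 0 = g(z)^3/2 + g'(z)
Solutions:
 g(z) = -sqrt(-1/(C1 - z))
 g(z) = sqrt(-1/(C1 - z))


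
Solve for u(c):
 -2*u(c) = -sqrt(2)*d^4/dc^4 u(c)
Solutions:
 u(c) = C1*exp(-2^(1/8)*c) + C2*exp(2^(1/8)*c) + C3*sin(2^(1/8)*c) + C4*cos(2^(1/8)*c)


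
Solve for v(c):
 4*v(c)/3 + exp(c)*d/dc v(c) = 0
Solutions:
 v(c) = C1*exp(4*exp(-c)/3)


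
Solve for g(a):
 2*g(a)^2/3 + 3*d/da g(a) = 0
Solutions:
 g(a) = 9/(C1 + 2*a)


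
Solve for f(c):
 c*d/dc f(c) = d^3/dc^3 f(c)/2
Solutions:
 f(c) = C1 + Integral(C2*airyai(2^(1/3)*c) + C3*airybi(2^(1/3)*c), c)


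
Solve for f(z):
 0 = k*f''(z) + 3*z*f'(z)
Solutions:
 f(z) = C1 + C2*sqrt(k)*erf(sqrt(6)*z*sqrt(1/k)/2)
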